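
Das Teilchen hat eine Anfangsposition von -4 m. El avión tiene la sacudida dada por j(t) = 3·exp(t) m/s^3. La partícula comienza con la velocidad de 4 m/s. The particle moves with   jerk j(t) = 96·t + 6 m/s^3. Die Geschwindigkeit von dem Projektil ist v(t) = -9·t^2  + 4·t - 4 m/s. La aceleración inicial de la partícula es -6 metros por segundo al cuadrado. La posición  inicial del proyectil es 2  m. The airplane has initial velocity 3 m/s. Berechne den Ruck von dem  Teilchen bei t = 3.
Aus der Gleichung für den Ruck j(t) = 96·t + 6, setzen wir t = 3 ein und erhalten j = 294.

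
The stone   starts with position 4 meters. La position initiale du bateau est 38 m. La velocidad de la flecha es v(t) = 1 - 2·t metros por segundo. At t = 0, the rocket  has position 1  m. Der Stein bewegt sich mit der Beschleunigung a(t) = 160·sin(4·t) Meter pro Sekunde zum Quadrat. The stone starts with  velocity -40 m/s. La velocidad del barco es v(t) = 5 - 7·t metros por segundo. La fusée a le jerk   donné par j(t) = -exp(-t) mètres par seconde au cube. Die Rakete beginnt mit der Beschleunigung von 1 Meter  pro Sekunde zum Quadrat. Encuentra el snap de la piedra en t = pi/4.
Para resolver esto, necesitamos tomar 2 derivadas de nuestra ecuación de la aceleración a(t) = 160·sin(4·t). Derivando la aceleración, obtenemos la sacudida: j(t) = 640·cos(4·t). Tomando d/dt de j(t), encontramos s(t) = -2560·sin(4·t). Usando s(t) = -2560·sin(4·t) y sustituyendo t = pi/4, encontramos s = 0.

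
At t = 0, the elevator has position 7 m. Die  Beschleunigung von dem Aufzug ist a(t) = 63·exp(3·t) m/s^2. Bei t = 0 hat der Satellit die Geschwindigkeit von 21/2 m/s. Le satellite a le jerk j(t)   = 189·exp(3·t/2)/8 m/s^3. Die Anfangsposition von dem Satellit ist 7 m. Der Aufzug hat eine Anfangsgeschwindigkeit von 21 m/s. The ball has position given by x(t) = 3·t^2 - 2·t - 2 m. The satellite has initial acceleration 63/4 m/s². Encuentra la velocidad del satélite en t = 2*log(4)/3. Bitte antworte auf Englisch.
To find the answer, we compute 2 antiderivatives of j(t) = 189·exp(3·t/2)/8. The antiderivative of jerk is acceleration. Using a(0) = 63/4, we get a(t) = 63·exp(3·t/2)/4. The integral of acceleration is velocity. Using v(0) = 21/2, we get v(t) = 21·exp(3·t/2)/2. Using v(t) = 21·exp(3·t/2)/2 and substituting t = 2*log(4)/3, we find v = 42.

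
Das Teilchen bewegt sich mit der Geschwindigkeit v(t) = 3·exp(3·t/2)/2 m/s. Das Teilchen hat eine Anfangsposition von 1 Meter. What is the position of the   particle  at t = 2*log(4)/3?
Starting from velocity v(t) = 3·exp(3·t/2)/2, we take 1 integral. Finding the antiderivative of v(t) and using x(0) = 1: x(t) = exp(3·t/2). We have position x(t) = exp(3·t/2). Substituting t = 2*log(4)/3: x(2*log(4)/3) = 4.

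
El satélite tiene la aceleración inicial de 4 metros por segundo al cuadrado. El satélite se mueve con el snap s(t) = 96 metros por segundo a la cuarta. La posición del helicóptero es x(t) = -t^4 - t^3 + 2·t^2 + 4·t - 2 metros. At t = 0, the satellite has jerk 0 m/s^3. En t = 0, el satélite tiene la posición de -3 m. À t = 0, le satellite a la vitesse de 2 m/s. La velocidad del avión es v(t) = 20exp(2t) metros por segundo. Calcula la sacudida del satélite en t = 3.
Necesitamos integrar nuestra ecuación del snap s(t) = 96 1 vez. Tomando ∫s(t)dt y aplicando j(0) = 0, encontramos j(t) = 96·t. Tenemos la sacudida j(t) = 96·t. Sustituyendo t = 3: j(3) = 288.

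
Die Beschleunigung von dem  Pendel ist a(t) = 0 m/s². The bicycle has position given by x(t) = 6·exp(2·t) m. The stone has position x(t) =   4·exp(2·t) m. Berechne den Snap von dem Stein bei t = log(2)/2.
Ausgehend von der Position x(t) = 4·exp(2·t), nehmen wir 4 Ableitungen. Die Ableitung von der Position ergibt die Geschwindigkeit: v(t) = 8·exp(2·t). Mit d/dt von v(t) finden wir a(t) = 16·exp(2·t). Mit d/dt von a(t) finden wir j(t) = 32·exp(2·t). Mit d/dt von j(t) finden wir s(t) = 64·exp(2·t). Wir haben den Snap s(t) = 64·exp(2·t). Durch Einsetzen von t = log(2)/2: s(log(2)/2) = 128.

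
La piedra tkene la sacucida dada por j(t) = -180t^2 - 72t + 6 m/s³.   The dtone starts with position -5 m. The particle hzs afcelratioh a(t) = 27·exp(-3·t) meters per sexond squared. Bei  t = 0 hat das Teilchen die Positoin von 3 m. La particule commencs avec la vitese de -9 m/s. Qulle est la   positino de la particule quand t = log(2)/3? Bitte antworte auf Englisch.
Starting from acceleration a(t) = 27·exp(-3·t), we take 2 integrals. Integrating acceleration and using the initial condition v(0) = -9, we get v(t) = -9·exp(-3·t). Integrating velocity and using the initial condition x(0) = 3, we get x(t) = 3·exp(-3·t). Using x(t) = 3·exp(-3·t) and substituting t = log(2)/3, we find x = 3/2.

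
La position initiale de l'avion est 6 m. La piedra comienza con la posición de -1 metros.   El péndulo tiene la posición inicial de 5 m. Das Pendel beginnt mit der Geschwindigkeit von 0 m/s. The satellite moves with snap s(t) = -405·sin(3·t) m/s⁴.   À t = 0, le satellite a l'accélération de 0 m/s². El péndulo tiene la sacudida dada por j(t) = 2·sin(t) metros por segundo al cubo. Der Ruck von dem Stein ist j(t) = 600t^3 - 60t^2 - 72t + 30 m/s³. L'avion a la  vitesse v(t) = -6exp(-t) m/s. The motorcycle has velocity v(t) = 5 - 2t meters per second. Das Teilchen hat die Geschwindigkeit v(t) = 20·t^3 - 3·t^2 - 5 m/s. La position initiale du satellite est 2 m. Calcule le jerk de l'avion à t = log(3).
Pour résoudre ceci, nous devons prendre 2 dérivées de notre équation de la vitesse v(t) = -6·exp(-t). En dérivant la vitesse, nous obtenons l'accélération: a(t) = 6·exp(-t). La dérivée de l'accélération donne le jerk: j(t) = -6·exp(-t). De l'équation du jerk j(t) = -6·exp(-t), nous substituons t = log(3) pour obtenir j = -2.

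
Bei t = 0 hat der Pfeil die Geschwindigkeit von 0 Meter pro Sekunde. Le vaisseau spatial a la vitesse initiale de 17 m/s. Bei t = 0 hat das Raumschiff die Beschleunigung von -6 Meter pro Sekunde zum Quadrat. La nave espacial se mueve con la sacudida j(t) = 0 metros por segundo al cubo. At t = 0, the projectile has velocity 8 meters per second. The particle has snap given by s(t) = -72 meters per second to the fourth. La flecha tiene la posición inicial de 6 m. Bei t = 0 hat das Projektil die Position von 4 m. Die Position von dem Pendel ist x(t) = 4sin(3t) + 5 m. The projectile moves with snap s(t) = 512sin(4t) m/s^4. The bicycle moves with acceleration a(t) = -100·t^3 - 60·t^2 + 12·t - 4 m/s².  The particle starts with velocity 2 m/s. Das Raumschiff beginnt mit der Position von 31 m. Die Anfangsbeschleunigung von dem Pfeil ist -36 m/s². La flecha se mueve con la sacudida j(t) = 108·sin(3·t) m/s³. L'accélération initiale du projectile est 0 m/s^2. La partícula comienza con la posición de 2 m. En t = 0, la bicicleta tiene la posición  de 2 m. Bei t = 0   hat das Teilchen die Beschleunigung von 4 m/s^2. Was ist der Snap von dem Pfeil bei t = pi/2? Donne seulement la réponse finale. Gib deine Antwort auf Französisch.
À t = pi/2, s = 0.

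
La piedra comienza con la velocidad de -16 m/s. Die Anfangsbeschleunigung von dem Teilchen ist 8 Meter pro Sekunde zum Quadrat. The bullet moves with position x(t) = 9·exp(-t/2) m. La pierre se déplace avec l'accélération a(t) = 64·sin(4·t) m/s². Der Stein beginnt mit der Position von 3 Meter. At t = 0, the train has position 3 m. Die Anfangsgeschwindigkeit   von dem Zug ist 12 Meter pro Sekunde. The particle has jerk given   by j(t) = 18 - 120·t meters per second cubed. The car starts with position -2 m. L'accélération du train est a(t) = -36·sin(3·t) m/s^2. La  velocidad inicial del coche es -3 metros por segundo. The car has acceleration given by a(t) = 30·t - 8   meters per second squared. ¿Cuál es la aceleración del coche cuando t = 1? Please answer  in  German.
Mit a(t) = 30·t - 8 und Einsetzen von t = 1, finden wir a = 22.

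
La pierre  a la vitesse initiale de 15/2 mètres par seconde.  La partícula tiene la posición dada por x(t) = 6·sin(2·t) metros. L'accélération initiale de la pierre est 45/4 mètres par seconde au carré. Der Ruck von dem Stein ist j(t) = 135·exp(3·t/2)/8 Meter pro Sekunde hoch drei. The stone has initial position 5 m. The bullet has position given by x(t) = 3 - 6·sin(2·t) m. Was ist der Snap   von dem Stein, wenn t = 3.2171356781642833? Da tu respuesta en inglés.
We must differentiate our jerk equation j(t) = 135·exp(3·t/2)/8 1 time. Taking d/dt of j(t), we find s(t) = 405·exp(3·t/2)/16. Using s(t) = 405·exp(3·t/2)/16 and substituting t = 3.2171356781642833, we find s = 3155.81437000467.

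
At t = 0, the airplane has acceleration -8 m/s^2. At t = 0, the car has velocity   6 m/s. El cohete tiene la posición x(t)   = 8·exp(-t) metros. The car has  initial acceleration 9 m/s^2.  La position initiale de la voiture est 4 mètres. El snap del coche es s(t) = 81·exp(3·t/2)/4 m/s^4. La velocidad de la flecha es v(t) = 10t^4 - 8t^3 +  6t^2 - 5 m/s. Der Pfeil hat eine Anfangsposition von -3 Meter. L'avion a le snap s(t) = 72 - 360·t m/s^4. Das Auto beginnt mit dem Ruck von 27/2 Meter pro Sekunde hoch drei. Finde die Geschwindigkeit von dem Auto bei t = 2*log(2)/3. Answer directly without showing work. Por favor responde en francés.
La vitesse à t = 2*log(2)/3 est v = 12.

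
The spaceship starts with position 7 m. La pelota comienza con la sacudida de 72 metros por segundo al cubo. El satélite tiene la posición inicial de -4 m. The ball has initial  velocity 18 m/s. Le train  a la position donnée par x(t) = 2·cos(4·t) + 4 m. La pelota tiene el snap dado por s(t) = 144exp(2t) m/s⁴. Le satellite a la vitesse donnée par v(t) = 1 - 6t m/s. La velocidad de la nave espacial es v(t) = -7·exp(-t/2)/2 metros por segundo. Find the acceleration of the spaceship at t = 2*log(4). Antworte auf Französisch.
En partant de la vitesse v(t) = -7·exp(-t/2)/2, nous prenons 1 dérivée. En dérivant la vitesse, nous obtenons l'accélération: a(t) = 7·exp(-t/2)/4. Nous avons l'accélération a(t) = 7·exp(-t/2)/4. En substituant t = 2*log(4): a(2*log(4)) = 7/16.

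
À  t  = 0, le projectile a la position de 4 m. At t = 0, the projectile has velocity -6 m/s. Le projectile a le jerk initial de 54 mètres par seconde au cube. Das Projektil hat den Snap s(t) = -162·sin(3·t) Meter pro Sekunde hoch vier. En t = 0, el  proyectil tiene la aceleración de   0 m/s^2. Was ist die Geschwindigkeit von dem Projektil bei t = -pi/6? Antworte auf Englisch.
To find the answer, we compute 3 antiderivatives of s(t) = -162·sin(3·t). Integrating snap and using the initial condition j(0) = 54, we get j(t) = 54·cos(3·t). Taking ∫j(t)dt and applying a(0) = 0, we find a(t) = 18·sin(3·t). Integrating acceleration and using the initial condition v(0) = -6, we get v(t) = -6·cos(3·t). From the given velocity equation v(t) = -6·cos(3·t), we substitute t = -pi/6 to get v = 0.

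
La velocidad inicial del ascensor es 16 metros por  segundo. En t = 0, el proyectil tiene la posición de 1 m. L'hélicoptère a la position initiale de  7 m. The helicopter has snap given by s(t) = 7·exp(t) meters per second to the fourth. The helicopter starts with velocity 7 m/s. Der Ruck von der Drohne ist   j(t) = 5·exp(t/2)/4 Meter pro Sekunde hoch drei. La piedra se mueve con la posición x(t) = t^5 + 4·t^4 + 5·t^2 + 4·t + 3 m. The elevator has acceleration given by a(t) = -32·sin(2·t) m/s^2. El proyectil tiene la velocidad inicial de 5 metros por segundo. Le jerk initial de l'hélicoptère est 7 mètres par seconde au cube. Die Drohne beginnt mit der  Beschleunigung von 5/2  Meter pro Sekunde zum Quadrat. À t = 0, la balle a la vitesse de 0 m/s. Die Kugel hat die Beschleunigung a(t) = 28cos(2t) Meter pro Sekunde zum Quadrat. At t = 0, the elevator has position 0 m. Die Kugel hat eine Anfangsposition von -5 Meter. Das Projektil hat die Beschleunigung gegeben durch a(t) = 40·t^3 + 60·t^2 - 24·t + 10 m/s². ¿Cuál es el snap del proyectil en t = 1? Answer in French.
Nous devons dériver notre équation de l'accélération a(t) = 40·t^3 + 60·t^2 - 24·t + 10 2 fois. La dérivée de l'accélération donne le jerk: j(t) = 120·t^2 + 120·t - 24. La dérivée du jerk donne le snap: s(t) = 240·t + 120. Nous avons le snap s(t) = 240·t + 120. En substituant t = 1: s(1) = 360.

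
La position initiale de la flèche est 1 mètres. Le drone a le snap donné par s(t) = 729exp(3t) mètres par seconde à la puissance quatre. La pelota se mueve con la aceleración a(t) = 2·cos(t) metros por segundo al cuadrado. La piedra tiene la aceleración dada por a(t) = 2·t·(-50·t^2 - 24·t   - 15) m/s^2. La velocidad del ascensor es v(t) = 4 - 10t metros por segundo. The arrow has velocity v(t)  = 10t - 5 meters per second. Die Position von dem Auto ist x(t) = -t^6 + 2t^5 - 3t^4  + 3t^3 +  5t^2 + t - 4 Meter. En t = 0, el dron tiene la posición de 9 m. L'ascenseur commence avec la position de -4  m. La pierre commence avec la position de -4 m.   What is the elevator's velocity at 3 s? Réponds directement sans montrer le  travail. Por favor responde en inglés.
The velocity at t = 3 is v = -26.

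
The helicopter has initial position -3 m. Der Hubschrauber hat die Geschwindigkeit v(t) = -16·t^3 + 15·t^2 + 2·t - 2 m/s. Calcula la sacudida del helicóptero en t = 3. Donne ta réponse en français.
En partant de la vitesse v(t) = -16·t^3 + 15·t^2 + 2·t - 2, nous prenons 2 dérivées. En prenant d/dt de v(t), nous trouvons a(t) = -48·t^2 + 30·t + 2. La dérivée de l'accélération donne le jerk: j(t) = 30 - 96·t. En utilisant j(t) = 30 - 96·t et en substituant t = 3, nous trouvons j = -258.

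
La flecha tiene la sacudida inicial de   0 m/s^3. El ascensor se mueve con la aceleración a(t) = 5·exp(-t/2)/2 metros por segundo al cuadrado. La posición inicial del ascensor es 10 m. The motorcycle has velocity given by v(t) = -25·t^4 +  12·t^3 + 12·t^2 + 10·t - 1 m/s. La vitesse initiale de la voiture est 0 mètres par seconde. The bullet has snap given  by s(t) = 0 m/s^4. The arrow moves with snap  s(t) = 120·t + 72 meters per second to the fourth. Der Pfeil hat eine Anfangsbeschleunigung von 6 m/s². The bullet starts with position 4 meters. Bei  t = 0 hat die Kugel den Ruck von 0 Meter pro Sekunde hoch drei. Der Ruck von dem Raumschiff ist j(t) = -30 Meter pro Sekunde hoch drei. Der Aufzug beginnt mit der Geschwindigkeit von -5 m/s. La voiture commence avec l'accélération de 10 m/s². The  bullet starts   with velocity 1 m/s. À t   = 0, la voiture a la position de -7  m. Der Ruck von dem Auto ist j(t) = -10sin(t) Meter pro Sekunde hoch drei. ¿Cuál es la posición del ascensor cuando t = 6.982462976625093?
Partiendo de la aceleración a(t) = 5·exp(-t/2)/2, tomamos 2 antiderivadas. La antiderivada de la aceleración es la velocidad. Usando v(0) = -5, obtenemos v(t) = -5·exp(-t/2). Integrando la velocidad y usando la condición inicial x(0) = 10, obtenemos x(t) = 10·exp(-t/2). Usando x(t) = 10·exp(-t/2) y sustituyendo t = 6.982462976625093, encontramos x = 0.304633338223792.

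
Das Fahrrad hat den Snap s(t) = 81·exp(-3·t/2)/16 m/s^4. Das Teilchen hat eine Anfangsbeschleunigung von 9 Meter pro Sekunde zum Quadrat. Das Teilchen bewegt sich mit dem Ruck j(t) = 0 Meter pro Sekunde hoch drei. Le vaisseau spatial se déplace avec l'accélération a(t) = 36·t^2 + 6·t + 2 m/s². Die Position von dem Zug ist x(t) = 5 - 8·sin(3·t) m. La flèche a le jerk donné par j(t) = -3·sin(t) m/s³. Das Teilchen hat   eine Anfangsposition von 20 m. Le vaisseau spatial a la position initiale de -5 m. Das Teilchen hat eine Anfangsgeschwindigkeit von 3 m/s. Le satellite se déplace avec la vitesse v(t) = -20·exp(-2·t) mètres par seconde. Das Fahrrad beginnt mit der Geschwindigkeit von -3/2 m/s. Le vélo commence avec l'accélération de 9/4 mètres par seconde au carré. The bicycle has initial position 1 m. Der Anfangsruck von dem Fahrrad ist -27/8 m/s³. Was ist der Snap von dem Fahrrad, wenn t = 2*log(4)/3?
Wir haben den Snap s(t) = 81·exp(-3·t/2)/16. Durch Einsetzen von t = 2*log(4)/3: s(2*log(4)/3) = 81/64.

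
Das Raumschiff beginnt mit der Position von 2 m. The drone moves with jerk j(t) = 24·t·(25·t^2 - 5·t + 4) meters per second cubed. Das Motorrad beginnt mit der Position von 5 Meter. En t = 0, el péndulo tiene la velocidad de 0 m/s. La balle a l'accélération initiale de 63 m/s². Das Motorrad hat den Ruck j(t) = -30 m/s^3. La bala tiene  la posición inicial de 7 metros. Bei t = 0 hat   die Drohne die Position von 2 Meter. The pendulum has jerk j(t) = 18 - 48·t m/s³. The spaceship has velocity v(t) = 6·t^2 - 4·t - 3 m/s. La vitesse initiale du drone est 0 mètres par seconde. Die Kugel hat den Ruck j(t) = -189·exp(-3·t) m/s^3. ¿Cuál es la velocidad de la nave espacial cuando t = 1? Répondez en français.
Nous avons la vitesse v(t) = 6·t^2 - 4·t - 3. En substituant t = 1: v(1) = -1.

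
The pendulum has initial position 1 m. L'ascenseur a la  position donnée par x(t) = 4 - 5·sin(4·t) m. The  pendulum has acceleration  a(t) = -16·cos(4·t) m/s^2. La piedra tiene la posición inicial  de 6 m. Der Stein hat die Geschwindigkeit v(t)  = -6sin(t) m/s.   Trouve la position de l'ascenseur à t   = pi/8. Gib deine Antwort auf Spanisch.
Tenemos la posición x(t) = 4 - 5·sin(4·t). Sustituyendo t = pi/8: x(pi/8) = -1.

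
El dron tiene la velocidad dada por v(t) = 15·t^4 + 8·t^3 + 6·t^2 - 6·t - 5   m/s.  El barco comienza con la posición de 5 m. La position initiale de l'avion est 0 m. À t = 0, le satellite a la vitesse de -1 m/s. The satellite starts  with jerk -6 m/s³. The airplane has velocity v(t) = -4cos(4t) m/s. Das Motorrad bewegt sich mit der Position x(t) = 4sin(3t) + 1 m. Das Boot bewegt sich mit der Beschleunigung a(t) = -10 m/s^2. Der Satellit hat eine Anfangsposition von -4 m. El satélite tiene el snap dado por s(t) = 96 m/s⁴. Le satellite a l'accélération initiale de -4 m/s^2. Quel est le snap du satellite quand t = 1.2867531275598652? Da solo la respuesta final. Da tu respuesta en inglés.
The answer is 96.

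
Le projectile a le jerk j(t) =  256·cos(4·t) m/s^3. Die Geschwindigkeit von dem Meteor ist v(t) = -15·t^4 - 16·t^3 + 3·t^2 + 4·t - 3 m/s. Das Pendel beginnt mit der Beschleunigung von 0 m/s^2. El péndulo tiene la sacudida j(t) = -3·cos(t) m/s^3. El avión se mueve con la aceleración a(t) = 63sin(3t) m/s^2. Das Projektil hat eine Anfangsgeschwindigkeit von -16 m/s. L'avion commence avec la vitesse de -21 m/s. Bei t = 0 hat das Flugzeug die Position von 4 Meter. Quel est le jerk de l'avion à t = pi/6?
Nous devons dériver notre équation de l'accélération a(t) = 63·sin(3·t) 1 fois. En prenant d/dt de a(t), nous trouvons j(t) = 189·cos(3·t). De l'équation du jerk j(t) = 189·cos(3·t), nous substituons t = pi/6 pour obtenir j = 0.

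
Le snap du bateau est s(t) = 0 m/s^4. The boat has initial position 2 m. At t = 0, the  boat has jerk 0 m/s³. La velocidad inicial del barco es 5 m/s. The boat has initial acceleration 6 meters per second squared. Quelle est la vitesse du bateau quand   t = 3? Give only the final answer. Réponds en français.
La vitesse à t = 3 est v = 23.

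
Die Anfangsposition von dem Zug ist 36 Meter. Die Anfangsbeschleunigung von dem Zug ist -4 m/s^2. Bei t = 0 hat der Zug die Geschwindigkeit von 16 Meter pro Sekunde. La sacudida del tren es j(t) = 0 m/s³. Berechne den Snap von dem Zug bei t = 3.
Wir müssen unsere Gleichung für den Ruck j(t) = 0 1-mal ableiten. Mit d/dt von j(t) finden wir s(t) = 0. Aus der Gleichung für den Snap s(t) = 0, setzen wir t = 3 ein und erhalten s = 0.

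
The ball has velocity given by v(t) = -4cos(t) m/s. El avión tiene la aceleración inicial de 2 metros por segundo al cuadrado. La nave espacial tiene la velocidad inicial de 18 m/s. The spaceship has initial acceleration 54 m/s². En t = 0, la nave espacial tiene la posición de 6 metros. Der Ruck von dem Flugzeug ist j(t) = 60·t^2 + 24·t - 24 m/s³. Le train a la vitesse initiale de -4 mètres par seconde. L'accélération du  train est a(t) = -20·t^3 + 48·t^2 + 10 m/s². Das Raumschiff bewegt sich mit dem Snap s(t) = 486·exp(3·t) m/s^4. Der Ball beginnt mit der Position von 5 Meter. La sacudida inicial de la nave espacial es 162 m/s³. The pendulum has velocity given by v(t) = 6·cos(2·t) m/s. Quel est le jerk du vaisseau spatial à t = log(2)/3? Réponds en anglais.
To solve this, we need to take 1 integral of our snap equation s(t) = 486·exp(3·t). Finding the integral of s(t) and using j(0) = 162: j(t) = 162·exp(3·t). Using j(t) = 162·exp(3·t) and substituting t = log(2)/3, we find j = 324.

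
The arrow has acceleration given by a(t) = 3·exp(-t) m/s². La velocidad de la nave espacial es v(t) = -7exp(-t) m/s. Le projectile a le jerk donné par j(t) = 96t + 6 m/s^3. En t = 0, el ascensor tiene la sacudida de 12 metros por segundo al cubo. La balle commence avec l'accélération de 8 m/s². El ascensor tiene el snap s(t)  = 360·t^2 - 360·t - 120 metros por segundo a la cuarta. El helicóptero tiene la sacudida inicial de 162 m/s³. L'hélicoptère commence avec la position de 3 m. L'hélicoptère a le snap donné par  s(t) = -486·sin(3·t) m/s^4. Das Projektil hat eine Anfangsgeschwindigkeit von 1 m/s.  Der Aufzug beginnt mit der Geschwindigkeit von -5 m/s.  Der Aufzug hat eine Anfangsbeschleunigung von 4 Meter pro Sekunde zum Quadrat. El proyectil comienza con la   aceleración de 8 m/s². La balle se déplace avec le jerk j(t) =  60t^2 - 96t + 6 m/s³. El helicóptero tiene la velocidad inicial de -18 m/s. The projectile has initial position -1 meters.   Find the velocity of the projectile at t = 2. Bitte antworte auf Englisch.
To find the answer, we compute 2 antiderivatives of j(t) = 96·t + 6. Finding the antiderivative of j(t) and using a(0) = 8: a(t) = 48·t^2 + 6·t + 8. The integral of acceleration is velocity. Using v(0) = 1, we get v(t) = 16·t^3 + 3·t^2 + 8·t + 1. From the given velocity equation v(t) = 16·t^3 + 3·t^2 + 8·t + 1, we substitute t = 2 to get v = 157.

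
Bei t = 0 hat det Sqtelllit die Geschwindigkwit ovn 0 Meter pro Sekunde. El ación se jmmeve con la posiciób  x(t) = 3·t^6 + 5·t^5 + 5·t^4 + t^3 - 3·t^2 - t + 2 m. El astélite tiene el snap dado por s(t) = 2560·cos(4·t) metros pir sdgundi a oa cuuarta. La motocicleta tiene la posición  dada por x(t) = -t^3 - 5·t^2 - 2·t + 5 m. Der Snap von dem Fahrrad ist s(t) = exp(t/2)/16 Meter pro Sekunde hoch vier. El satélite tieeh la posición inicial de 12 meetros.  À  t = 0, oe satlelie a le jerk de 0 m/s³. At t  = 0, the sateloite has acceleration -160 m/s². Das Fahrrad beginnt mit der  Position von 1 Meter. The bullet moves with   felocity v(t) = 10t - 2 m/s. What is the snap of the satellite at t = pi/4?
From the given snap equation s(t) = 2560·cos(4·t), we substitute t = pi/4 to get s = -2560.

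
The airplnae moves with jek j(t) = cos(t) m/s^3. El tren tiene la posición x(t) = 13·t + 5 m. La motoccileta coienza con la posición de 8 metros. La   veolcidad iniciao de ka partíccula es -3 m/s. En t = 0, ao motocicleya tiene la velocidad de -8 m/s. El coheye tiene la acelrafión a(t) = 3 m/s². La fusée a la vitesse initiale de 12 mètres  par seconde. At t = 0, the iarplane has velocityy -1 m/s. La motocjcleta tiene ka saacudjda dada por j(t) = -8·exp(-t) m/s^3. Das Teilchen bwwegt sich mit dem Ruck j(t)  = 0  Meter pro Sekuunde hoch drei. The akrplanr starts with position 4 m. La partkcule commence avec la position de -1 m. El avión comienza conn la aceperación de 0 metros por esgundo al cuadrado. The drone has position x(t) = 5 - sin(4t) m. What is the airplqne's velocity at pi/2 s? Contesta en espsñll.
Para resolver esto, necesitamos tomar 2 integrales de nuestra ecuación de la sacudida j(t) = cos(t). La antiderivada de la sacudida es la aceleración. Usando a(0) = 0, obtenemos a(t) = sin(t). Tomando ∫a(t)dt y aplicando v(0) = -1, encontramos v(t) = -cos(t). Usando v(t) = -cos(t) y sustituyendo t = pi/2, encontramos v = 0.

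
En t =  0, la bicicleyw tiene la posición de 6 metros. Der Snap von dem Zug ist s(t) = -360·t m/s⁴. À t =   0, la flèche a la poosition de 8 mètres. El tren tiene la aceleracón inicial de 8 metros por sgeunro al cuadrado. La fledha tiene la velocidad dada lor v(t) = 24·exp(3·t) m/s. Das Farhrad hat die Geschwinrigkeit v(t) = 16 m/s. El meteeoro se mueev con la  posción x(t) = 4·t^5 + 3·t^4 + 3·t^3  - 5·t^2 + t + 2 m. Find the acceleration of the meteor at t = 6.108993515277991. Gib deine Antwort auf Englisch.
Starting from position x(t) = 4·t^5 + 3·t^4 + 3·t^3 - 5·t^2 + t + 2, we take 2 derivatives. Taking d/dt of x(t), we find v(t) = 20·t^4 + 12·t^3 + 9·t^2 - 10·t + 1. Differentiating velocity, we get acceleration: a(t) = 80·t^3 + 36·t^2 + 18·t - 10. Using a(t) = 80·t^3 + 36·t^2 + 18·t - 10 and substituting t = 6.108993515277991, we find a = 19682.3889071933.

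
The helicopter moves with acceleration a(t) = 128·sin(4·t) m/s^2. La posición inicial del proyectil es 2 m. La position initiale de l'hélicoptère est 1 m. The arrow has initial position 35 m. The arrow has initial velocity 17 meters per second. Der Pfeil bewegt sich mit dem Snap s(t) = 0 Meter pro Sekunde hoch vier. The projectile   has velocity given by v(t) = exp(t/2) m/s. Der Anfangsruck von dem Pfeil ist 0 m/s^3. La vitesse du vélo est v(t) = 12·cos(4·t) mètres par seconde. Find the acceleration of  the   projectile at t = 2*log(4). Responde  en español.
Debemos derivar nuestra ecuación de la velocidad v(t) = exp(t/2) 1 vez. La derivada de la velocidad da la aceleración: a(t) = exp(t/2)/2. Usando a(t) = exp(t/2)/2 y sustituyendo t = 2*log(4), encontramos a = 2.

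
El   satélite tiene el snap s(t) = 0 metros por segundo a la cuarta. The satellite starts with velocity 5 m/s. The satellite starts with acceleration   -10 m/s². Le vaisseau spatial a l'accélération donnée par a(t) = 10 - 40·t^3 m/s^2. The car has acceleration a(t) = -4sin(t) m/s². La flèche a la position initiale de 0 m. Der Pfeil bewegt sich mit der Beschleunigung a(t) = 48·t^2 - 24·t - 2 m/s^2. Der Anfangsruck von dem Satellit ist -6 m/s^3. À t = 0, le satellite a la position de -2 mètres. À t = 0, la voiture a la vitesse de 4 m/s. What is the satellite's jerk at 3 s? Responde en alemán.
Ausgehend von dem Snap s(t) = 0, nehmen wir 1 Integral. Das Integral von dem Snap, mit j(0) = -6, ergibt den Ruck: j(t) = -6. Wir haben den Ruck j(t) = -6. Durch Einsetzen von t = 3: j(3) = -6.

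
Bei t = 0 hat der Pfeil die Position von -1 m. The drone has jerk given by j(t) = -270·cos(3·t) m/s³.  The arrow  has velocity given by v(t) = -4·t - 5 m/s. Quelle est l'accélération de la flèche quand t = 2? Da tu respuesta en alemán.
Um dies zu lösen, müssen wir 1 Ableitung unserer Gleichung für die Geschwindigkeit v(t) = -4·t - 5 nehmen. Die Ableitung von der Geschwindigkeit ergibt die Beschleunigung: a(t) = -4. Wir haben die Beschleunigung a(t) = -4. Durch Einsetzen von t = 2: a(2) = -4.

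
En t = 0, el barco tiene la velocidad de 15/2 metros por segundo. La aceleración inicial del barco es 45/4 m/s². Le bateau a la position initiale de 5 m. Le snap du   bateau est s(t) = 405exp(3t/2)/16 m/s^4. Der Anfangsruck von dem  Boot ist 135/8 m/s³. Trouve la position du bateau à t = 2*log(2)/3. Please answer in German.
Ausgehend von dem Snap s(t) = 405·exp(3·t/2)/16, nehmen wir 4 Integrale. Die Stammfunktion von dem Snap, mit j(0) = 135/8, ergibt den Ruck: j(t) = 135·exp(3·t/2)/8. Durch Integration von dem Ruck und Verwendung der Anfangsbedingung a(0) = 45/4, erhalten wir a(t) = 45·exp(3·t/2)/4. Das Integral von der Beschleunigung, mit v(0) = 15/2, ergibt die Geschwindigkeit: v(t) = 15·exp(3·t/2)/2. Mit ∫v(t)dt und Anwendung von x(0) = 5, finden wir x(t) = 5·exp(3·t/2). Wir haben die Position x(t) = 5·exp(3·t/2). Durch Einsetzen von t = 2*log(2)/3: x(2*log(2)/3) = 10.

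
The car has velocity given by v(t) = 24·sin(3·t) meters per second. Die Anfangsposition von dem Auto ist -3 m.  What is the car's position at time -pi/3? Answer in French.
Nous devons trouver la primitive de notre équation de la vitesse v(t) = 24·sin(3·t) 1 fois. L'intégrale de la vitesse, avec x(0) = -3, donne la position: x(t) = 5 - 8·cos(3·t). En utilisant x(t) = 5 - 8·cos(3·t) et en substituant t = -pi/3, nous trouvons x = 13.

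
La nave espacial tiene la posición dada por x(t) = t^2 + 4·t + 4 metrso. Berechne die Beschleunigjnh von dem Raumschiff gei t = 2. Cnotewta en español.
Debemos derivar nuestra ecuación de la posición x(t) = t^2 + 4·t + 4 2 veces. Tomando d/dt de x(t), encontramos v(t) = 2·t + 4. Tomando d/dt de v(t), encontramos a(t) = 2. De la ecuación de la aceleración a(t) = 2, sustituimos t = 2 para obtener a = 2.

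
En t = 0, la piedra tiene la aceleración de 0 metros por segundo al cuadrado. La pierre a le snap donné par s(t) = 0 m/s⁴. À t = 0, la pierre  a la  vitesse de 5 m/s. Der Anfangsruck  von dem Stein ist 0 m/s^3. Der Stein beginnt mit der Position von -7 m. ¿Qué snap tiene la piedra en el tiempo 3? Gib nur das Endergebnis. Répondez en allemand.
Die Antwort ist 0.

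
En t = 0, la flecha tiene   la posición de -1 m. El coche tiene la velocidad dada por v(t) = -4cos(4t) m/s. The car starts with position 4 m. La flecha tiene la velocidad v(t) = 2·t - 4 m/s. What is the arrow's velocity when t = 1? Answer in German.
Aus der Gleichung für die Geschwindigkeit v(t) = 2·t - 4, setzen wir t = 1 ein und erhalten v = -2.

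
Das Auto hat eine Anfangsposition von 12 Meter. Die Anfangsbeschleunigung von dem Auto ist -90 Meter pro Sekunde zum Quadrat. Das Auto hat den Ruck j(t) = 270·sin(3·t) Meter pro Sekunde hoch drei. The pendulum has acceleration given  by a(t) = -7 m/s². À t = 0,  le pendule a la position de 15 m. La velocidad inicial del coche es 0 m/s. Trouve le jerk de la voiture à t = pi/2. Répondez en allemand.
Wir haben den Ruck j(t) = 270·sin(3·t). Durch Einsetzen von t = pi/2: j(pi/2) = -270.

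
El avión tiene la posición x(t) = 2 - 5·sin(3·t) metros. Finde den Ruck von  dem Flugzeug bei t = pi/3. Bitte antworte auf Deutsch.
Um dies zu lösen, müssen wir 3 Ableitungen unserer Gleichung für die Position x(t) = 2 - 5·sin(3·t) nehmen. Die Ableitung von der Position ergibt die Geschwindigkeit: v(t) = -15·cos(3·t). Die Ableitung von der Geschwindigkeit ergibt die Beschleunigung: a(t) = 45·sin(3·t). Die Ableitung von der Beschleunigung ergibt den Ruck: j(t) = 135·cos(3·t). Wir haben den Ruck j(t) = 135·cos(3·t). Durch Einsetzen von t = pi/3: j(pi/3) = -135.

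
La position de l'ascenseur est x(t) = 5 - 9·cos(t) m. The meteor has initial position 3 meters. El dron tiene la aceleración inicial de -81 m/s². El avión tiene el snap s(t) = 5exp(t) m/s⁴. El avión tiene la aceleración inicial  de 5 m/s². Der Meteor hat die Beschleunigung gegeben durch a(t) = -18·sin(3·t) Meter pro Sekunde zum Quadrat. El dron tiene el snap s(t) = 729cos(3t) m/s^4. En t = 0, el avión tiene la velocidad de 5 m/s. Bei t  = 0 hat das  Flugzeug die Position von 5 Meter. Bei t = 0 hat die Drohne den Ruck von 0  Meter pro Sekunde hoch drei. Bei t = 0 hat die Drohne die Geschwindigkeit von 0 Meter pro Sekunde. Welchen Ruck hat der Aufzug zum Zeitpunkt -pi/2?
Um dies zu lösen, müssen wir 3 Ableitungen unserer Gleichung für die Position x(t) = 5 - 9·cos(t) nehmen. Durch Ableiten von der Position erhalten wir die Geschwindigkeit: v(t) = 9·sin(t). Die Ableitung von der Geschwindigkeit ergibt die Beschleunigung: a(t) = 9·cos(t). Mit d/dt von a(t) finden wir j(t) = -9·sin(t). Wir haben den Ruck j(t) = -9·sin(t). Durch Einsetzen von t = -pi/2: j(-pi/2) = 9.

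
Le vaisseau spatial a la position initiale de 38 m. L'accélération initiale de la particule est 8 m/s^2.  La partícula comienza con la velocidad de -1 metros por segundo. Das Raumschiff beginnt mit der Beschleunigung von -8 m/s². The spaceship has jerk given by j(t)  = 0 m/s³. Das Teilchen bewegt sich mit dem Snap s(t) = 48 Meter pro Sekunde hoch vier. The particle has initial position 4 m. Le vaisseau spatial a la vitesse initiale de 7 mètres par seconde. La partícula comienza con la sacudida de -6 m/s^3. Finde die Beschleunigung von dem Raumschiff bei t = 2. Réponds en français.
Pour résoudre ceci, nous devons prendre 1 primitive de notre équation du jerk j(t) = 0. En intégrant le jerk et en utilisant la condition initiale a(0) = -8, nous obtenons a(t) = -8. Nous avons l'accélération a(t) = -8. En substituant t = 2: a(2) = -8.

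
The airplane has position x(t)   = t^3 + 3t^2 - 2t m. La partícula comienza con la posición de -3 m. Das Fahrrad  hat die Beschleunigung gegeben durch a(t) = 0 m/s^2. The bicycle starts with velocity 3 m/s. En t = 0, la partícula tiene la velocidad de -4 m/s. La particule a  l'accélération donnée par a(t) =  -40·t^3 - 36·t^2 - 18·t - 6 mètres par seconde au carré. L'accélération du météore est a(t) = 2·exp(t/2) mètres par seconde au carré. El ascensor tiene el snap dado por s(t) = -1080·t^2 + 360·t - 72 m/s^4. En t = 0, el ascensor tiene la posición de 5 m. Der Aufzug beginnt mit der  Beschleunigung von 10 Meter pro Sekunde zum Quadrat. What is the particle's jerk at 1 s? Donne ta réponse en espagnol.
Partiendo de la aceleración a(t) = -40·t^3 - 36·t^2 - 18·t - 6, tomamos 1 derivada. La derivada de la aceleración da la sacudida: j(t) = -120·t^2 - 72·t - 18. De la ecuación de la sacudida j(t) = -120·t^2 - 72·t - 18, sustituimos t = 1 para obtener j = -210.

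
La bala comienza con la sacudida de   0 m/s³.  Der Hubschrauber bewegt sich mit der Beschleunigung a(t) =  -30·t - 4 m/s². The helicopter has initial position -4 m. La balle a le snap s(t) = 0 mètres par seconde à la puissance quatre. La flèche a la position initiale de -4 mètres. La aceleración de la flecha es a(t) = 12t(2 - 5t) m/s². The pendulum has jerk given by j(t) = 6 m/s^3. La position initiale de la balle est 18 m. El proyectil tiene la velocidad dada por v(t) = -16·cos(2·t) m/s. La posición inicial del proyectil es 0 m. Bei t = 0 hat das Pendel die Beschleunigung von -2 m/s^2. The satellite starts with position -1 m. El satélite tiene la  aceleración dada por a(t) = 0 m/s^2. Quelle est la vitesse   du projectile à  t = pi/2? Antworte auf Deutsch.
Aus der Gleichung für die Geschwindigkeit v(t) = -16·cos(2·t), setzen wir t = pi/2 ein und erhalten v = 16.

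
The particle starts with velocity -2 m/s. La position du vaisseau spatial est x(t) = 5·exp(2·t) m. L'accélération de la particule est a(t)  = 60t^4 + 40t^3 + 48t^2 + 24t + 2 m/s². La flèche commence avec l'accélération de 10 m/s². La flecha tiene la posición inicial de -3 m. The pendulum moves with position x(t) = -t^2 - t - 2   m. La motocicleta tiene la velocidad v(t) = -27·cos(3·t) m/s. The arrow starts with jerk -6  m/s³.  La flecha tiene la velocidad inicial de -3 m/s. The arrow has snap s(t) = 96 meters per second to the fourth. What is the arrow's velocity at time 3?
We need to integrate our snap equation s(t) = 96 3 times. Taking ∫s(t)dt and applying j(0) = -6, we find j(t) = 96·t - 6. The integral of jerk, with a(0) = 10, gives acceleration: a(t) = 48·t^2 - 6·t + 10. Finding the antiderivative of a(t) and using v(0) = -3: v(t) = 16·t^3 - 3·t^2 + 10·t - 3. We have velocity v(t) = 16·t^3 - 3·t^2 + 10·t - 3. Substituting t = 3: v(3) = 432.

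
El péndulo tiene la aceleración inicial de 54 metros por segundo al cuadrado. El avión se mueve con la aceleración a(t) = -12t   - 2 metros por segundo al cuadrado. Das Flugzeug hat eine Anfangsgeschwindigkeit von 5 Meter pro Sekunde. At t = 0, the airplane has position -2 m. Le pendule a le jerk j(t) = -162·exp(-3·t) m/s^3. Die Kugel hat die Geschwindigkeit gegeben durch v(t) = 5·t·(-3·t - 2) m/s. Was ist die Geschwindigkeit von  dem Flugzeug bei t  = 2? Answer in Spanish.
Partiendo de la aceleración a(t) = -12·t - 2, tomamos 1 antiderivada. La integral de la aceleración, con v(0) = 5, da la velocidad: v(t) = -6·t^2 - 2·t + 5. Usando v(t) = -6·t^2 - 2·t + 5 y sustituyendo t = 2, encontramos v = -23.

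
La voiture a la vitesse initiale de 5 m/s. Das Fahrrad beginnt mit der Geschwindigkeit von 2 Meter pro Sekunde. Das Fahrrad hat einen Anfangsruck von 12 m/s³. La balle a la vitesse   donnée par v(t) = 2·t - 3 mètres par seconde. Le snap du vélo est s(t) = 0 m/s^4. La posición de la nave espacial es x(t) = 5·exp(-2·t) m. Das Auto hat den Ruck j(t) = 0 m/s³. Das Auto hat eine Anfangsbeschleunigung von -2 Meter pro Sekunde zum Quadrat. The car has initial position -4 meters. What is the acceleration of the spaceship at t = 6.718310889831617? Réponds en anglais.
To solve this, we need to take 2 derivatives of our position equation x(t) = 5·exp(-2·t). Differentiating position, we get velocity: v(t) = -10·exp(-2·t). The derivative of velocity gives acceleration: a(t) = 20·exp(-2·t). Using a(t) = 20·exp(-2·t) and substituting t = 6.718310889831617, we find a = 0.0000292132113911713.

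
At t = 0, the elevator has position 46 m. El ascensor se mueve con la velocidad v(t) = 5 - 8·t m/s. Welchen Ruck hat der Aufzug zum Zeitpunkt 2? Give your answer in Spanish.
Para resolver esto, necesitamos tomar 2 derivadas de nuestra ecuación de la velocidad v(t) = 5 - 8·t. La derivada de la velocidad da la aceleración: a(t) = -8. La derivada de la aceleración da la sacudida: j(t) = 0. Tenemos la sacudida j(t) = 0. Sustituyendo t = 2: j(2) = 0.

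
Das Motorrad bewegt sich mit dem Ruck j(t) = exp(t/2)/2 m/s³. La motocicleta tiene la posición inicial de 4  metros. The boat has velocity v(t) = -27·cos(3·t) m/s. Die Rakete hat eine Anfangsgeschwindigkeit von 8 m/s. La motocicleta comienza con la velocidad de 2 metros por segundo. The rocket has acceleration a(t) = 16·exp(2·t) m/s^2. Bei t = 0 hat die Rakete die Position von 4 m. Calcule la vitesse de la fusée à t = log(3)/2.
Nous devons trouver l'intégrale de notre équation de l'accélération a(t) = 16·exp(2·t) 1 fois. En intégrant l'accélération et en utilisant la condition initiale v(0) = 8, nous obtenons v(t) = 8·exp(2·t). Nous avons la vitesse v(t) = 8·exp(2·t). En substituant t = log(3)/2: v(log(3)/2) = 24.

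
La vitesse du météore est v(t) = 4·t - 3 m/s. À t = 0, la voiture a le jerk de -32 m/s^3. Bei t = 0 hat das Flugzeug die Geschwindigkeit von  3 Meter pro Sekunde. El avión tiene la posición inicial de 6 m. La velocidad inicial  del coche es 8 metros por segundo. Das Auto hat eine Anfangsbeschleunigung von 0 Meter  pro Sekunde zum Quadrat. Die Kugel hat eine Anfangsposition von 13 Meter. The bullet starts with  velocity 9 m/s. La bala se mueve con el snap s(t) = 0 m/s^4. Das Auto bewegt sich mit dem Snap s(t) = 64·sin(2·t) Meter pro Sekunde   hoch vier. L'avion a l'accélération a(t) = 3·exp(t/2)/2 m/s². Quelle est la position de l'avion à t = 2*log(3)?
Nous devons trouver l'intégrale de notre équation de l'accélération a(t) = 3·exp(t/2)/2 2 fois. En prenant ∫a(t)dt et en appliquant v(0) = 3, nous trouvons v(t) = 3·exp(t/2). En prenant ∫v(t)dt et en appliquant x(0) = 6, nous trouvons x(t) = 6·exp(t/2). De l'équation de la position x(t) = 6·exp(t/2), nous substituons t = 2*log(3) pour obtenir x = 18.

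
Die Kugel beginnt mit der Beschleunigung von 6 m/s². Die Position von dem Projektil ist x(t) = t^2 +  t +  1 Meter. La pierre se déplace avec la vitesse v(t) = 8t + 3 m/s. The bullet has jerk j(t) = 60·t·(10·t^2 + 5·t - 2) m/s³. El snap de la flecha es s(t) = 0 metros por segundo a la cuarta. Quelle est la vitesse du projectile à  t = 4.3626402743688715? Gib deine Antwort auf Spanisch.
Debemos derivar nuestra ecuación de la posición x(t) = t^2 + t + 1 1 vez. Tomando d/dt de x(t), encontramos v(t) = 2·t + 1. Tenemos la velocidad v(t) = 2·t + 1. Sustituyendo t = 4.3626402743688715: v(4.3626402743688715) = 9.72528054873774.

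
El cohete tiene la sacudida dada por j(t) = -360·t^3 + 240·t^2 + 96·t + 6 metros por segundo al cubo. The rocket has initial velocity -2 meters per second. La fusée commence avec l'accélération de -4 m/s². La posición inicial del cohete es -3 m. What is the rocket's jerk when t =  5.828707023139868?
Using j(t) = -360·t^3 + 240·t^2 + 96·t + 6 and substituting t = 5.828707023139868, we find j = -62569.1772263722.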